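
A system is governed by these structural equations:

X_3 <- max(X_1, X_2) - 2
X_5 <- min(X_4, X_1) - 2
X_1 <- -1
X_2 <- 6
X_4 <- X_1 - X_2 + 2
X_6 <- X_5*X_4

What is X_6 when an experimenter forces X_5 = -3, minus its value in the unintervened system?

The intervention breaks the incoming arrows to X_5: X_5 <- min(X_4, X_1) - 2 no longer applies, and X_5 = -3.
X_4 = X_1 - X_2 + 2  [with X_1=-1, X_2=6]  = -5
X_6 = X_5*X_4  [with X_5=-3, X_4=-5]  = 15
Without intervention: X_4 = X_1 - X_2 + 2  [with X_1=-1, X_2=6]  = -5; X_5 = min(X_4, X_1) - 2  [with X_4=-5, X_1=-1]  = -7; X_6 = X_5*X_4  [with X_5=-7, X_4=-5]  = 35.
Change = 15 − 35 = -20.

-20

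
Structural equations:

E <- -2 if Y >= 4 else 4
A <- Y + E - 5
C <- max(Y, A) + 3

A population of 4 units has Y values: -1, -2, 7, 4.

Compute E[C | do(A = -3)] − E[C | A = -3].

1

do(A=-3) breaks A's dependence on Y. With A=-3 fixed, C across the units is 2, 1, 10, 7, mean 5.
E[C|A=-3] averages over only the 2 units with A=-3 (Y = -2, 4): C = 1, 7, mean 4.
Difference = 5 − 4 = 1.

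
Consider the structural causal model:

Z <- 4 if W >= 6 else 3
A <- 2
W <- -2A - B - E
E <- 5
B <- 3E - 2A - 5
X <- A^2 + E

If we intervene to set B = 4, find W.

-13

do(B=4) replaces the equation B <- 3E - 2A - 5 with the constant B = 4.
W = -2A - B - E  [with A=2, B=4, E=5]  = -13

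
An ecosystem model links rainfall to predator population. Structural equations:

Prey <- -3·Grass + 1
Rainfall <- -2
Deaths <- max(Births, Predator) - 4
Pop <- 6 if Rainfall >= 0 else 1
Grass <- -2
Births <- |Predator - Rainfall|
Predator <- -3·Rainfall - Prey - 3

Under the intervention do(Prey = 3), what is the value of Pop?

The intervention breaks the incoming arrows to Prey: Prey <- -3·Grass + 1 no longer applies, and Prey = 3.
Pop is not downstream of the intervention, so its value is determined by the original equations.
Pop = 6 if Rainfall >= 0 else 1  [with Rainfall=-2]  = 1

1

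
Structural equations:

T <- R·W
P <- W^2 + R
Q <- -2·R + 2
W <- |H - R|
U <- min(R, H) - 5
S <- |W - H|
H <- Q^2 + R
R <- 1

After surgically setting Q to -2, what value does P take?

17

Under do(Q=-2), the mechanism Q <- -2·R + 2 is discarded; Q is fixed at -2.
H = Q^2 + R  [with Q=-2, R=1]  = 5
W = |H - R|  [with H=5, R=1]  = 4
P = W^2 + R  [with W=4, R=1]  = 17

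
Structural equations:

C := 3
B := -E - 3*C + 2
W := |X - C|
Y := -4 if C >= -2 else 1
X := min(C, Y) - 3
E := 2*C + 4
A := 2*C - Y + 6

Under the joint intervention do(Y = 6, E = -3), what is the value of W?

Under do(Y = 6, E = -3), each intervened variable's structural equation is replaced by its fixed value.
X = min(C, Y) - 3  [with C=3, Y=6]  = 0
W = |X - C|  [with X=0, C=3]  = 3

3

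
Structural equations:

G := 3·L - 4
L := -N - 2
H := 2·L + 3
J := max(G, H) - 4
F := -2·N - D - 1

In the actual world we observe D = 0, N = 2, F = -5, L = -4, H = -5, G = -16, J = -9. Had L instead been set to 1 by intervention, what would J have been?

1

The intervention breaks the incoming arrows to L: L := -N - 2 no longer applies, and L = 1.
H = 2·L + 3  [with L=1]  = 5
G = 3·L - 4  [with L=1]  = -1
J = max(G, H) - 4  [with G=-1, H=5]  = 1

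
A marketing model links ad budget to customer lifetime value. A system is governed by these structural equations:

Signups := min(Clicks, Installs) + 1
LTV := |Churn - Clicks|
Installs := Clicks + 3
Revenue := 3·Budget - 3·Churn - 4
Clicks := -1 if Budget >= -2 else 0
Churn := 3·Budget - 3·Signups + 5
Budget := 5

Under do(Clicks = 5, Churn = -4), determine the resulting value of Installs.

8

Under do(Clicks = 5, Churn = -4), each intervened variable's structural equation is replaced by its fixed value.
Installs = Clicks + 3  [with Clicks=5]  = 8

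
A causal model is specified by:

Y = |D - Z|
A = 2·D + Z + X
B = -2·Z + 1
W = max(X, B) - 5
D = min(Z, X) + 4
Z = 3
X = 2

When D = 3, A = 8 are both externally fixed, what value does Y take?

Setting D = 3, A = 8 by intervention discards those variables' equations.
Y = |D - Z|  [with D=3, Z=3]  = 0

0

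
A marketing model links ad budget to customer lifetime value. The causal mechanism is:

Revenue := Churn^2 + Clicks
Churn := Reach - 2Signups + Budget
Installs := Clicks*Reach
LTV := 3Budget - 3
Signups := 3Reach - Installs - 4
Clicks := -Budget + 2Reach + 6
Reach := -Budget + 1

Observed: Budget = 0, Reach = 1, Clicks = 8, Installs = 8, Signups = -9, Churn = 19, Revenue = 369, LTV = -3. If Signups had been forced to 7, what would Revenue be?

177

Under do(Signups=7), the mechanism Signups := 3Reach - Installs - 4 is discarded; Signups is fixed at 7.
Reach = -Budget + 1  [with Budget=0]  = 1
Clicks = -Budget + 2Reach + 6  [with Budget=0, Reach=1]  = 8
Churn = Reach - 2Signups + Budget  [with Reach=1, Signups=7, Budget=0]  = -13
Revenue = Churn^2 + Clicks  [with Churn=-13, Clicks=8]  = 177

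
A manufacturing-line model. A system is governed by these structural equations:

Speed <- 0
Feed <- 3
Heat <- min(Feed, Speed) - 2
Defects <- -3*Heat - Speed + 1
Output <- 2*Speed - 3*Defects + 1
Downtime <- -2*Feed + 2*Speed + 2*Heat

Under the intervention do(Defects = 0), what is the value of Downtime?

Under do(Defects=0), the mechanism Defects <- -3*Heat - Speed + 1 is discarded; Defects is fixed at 0.
Since Downtime is not a descendant of the intervened variable, it is unaffected.
Heat = min(Feed, Speed) - 2  [with Feed=3, Speed=0]  = -2
Downtime = -2*Feed + 2*Speed + 2*Heat  [with Feed=3, Speed=0, Heat=-2]  = -10

-10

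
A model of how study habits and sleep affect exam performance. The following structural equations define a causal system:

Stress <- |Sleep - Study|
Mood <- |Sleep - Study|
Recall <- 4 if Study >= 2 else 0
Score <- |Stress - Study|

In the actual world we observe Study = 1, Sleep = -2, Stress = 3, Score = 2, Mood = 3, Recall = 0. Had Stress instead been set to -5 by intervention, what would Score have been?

6

The intervention breaks the incoming arrows to Stress: Stress <- |Sleep - Study| no longer applies, and Stress = -5.
Score = |Stress - Study|  [with Stress=-5, Study=1]  = 6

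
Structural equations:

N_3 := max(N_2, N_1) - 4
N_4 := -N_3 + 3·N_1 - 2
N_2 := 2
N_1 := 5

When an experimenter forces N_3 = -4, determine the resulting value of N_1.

Under do(N_3=-4), the mechanism N_3 := max(N_2, N_1) - 4 is discarded; N_3 is fixed at -4.
N_1 is not downstream of the intervention, so its value is determined by the original equations.

5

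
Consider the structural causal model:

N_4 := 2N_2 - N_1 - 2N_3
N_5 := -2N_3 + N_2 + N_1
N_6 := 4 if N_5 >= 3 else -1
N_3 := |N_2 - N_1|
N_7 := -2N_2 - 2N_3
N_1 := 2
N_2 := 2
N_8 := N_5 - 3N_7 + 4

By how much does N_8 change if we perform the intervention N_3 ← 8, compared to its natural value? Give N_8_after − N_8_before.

The intervention breaks the incoming arrows to N_3: N_3 := |N_2 - N_1| no longer applies, and N_3 = 8.
N_5 = -2N_3 + N_2 + N_1  [with N_3=8, N_2=2, N_1=2]  = -12
N_7 = -2N_2 - 2N_3  [with N_2=2, N_3=8]  = -20
N_8 = N_5 - 3N_7 + 4  [with N_5=-12, N_7=-20]  = 52
Without intervention: N_3 = |N_2 - N_1|  [with N_2=2, N_1=2]  = 0; N_5 = -2N_3 + N_2 + N_1  [with N_3=0, N_2=2, N_1=2]  = 4; N_7 = -2N_2 - 2N_3  [with N_2=2, N_3=0]  = -4; N_8 = N_5 - 3N_7 + 4  [with N_5=4, N_7=-4]  = 20.
Change = 52 − 20 = 32.

32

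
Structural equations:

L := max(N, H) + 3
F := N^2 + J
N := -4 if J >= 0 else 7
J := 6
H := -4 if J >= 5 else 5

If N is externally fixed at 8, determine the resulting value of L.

11

do(N=8) replaces the equation N := -4 if J >= 0 else 7 with the constant N = 8.
H = -4 if J >= 5 else 5  [with J=6]  = -4
L = max(N, H) + 3  [with N=8, H=-4]  = 11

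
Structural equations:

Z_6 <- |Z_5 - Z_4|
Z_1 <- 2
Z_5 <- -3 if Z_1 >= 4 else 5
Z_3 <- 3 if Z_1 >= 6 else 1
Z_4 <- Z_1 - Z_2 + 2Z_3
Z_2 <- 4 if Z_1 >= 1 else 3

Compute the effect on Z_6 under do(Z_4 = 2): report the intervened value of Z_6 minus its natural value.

Under do(Z_4=2), the mechanism Z_4 <- Z_1 - Z_2 + 2Z_3 is discarded; Z_4 is fixed at 2.
Z_5 = -3 if Z_1 >= 4 else 5  [with Z_1=2]  = 5
Z_6 = |Z_5 - Z_4|  [with Z_5=5, Z_4=2]  = 3
Without intervention: Z_2 = 4 if Z_1 >= 1 else 3  [with Z_1=2]  = 4; Z_3 = 3 if Z_1 >= 6 else 1  [with Z_1=2]  = 1; Z_4 = Z_1 - Z_2 + 2Z_3  [with Z_1=2, Z_2=4, Z_3=1]  = 0; Z_5 = -3 if Z_1 >= 4 else 5  [with Z_1=2]  = 5; Z_6 = |Z_5 - Z_4|  [with Z_5=5, Z_4=0]  = 5.
Change = 3 − 5 = -2.

-2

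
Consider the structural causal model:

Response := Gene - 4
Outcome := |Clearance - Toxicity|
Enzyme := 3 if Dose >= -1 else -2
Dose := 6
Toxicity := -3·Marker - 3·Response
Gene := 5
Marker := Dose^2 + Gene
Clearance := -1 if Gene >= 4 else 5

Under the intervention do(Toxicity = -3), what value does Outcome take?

Intervening sets Toxicity = -3 and removes its equation (Toxicity := -3·Marker - 3·Response).
Clearance = -1 if Gene >= 4 else 5  [with Gene=5]  = -1
Outcome = |Clearance - Toxicity|  [with Clearance=-1, Toxicity=-3]  = 2

2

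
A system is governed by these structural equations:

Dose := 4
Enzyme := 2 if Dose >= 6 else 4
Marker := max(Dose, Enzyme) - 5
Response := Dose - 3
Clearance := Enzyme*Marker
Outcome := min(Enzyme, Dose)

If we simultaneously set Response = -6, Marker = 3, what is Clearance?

12

The joint intervention fixes Response = -6, Marker = 3, removing each variable's own equation.
Enzyme = 2 if Dose >= 6 else 4  [with Dose=4]  = 4
Clearance = Enzyme*Marker  [with Enzyme=4, Marker=3]  = 12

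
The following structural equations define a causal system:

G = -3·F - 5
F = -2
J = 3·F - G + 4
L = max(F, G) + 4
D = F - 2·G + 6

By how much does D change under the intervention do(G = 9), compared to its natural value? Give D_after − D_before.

-16

do(G=9) replaces the equation G = -3·F - 5 with the constant G = 9.
D = F - 2·G + 6  [with F=-2, G=9]  = -14
Without intervention: G = -3·F - 5  [with F=-2]  = 1; D = F - 2·G + 6  [with F=-2, G=1]  = 2.
Change = -14 − 2 = -16.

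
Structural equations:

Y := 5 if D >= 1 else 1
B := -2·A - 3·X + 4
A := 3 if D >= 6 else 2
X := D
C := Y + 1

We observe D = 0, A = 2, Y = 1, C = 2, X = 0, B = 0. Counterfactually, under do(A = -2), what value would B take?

8

Under do(A=-2), the mechanism A := 3 if D >= 6 else 2 is discarded; A is fixed at -2.
X = D  [with D=0]  = 0
B = -2·A - 3·X + 4  [with A=-2, X=0]  = 8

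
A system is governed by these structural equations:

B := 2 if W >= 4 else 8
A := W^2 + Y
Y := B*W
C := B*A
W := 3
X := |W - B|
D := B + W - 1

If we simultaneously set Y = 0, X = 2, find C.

The joint intervention fixes Y = 0, X = 2, removing each variable's own equation.
B = 2 if W >= 4 else 8  [with W=3]  = 8
A = W^2 + Y  [with W=3, Y=0]  = 9
C = B*A  [with B=8, A=9]  = 72

72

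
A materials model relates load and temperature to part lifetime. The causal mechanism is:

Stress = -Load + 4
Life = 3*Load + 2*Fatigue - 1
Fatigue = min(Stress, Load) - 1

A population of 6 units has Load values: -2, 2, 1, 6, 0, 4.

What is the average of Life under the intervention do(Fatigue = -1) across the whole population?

The intervention sets Fatigue=-1 in all 6 units regardless of Load. Recomputing Life per unit gives -9, 3, 0, 15, -3, 9; average 2.5.

2.5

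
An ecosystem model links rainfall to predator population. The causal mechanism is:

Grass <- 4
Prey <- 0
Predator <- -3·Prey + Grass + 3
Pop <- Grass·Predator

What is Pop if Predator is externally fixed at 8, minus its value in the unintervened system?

The intervention breaks the incoming arrows to Predator: Predator <- -3·Prey + Grass + 3 no longer applies, and Predator = 8.
Pop = Grass·Predator  [with Grass=4, Predator=8]  = 32
Without intervention: Predator = -3·Prey + Grass + 3  [with Prey=0, Grass=4]  = 7; Pop = Grass·Predator  [with Grass=4, Predator=7]  = 28.
Change = 32 − 28 = 4.

4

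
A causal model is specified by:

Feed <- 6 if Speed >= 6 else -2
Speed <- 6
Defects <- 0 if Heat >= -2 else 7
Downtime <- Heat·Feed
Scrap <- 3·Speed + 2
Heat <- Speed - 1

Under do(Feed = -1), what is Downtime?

-5

Under do(Feed=-1), the mechanism Feed <- 6 if Speed >= 6 else -2 is discarded; Feed is fixed at -1.
Heat = Speed - 1  [with Speed=6]  = 5
Downtime = Heat·Feed  [with Heat=5, Feed=-1]  = -5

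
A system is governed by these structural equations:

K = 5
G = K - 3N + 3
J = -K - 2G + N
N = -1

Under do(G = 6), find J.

-18

The intervention breaks the incoming arrows to G: G = K - 3N + 3 no longer applies, and G = 6.
J = -K - 2G + N  [with K=5, G=6, N=-1]  = -18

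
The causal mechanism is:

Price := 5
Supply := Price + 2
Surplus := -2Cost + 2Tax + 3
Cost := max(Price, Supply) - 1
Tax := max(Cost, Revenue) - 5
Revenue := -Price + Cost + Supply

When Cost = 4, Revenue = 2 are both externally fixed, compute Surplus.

Setting Cost = 4, Revenue = 2 by intervention discards those variables' equations.
Tax = max(Cost, Revenue) - 5  [with Cost=4, Revenue=2]  = -1
Surplus = -2Cost + 2Tax + 3  [with Cost=4, Tax=-1]  = -7

-7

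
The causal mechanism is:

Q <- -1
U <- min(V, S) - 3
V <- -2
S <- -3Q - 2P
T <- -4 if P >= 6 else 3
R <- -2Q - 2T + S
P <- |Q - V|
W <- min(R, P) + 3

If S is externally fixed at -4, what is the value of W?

-5

do(S=-4) replaces the equation S <- -3Q - 2P with the constant S = -4.
P = |Q - V|  [with Q=-1, V=-2]  = 1
T = -4 if P >= 6 else 3  [with P=1]  = 3
R = -2Q - 2T + S  [with Q=-1, T=3, S=-4]  = -8
W = min(R, P) + 3  [with R=-8, P=1]  = -5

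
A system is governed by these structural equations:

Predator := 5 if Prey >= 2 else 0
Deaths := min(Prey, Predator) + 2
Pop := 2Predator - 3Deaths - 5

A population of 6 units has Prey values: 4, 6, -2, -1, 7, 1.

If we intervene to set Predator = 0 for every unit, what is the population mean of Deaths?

The intervention sets Predator=0 in all 6 units regardless of Prey. Recomputing Deaths per unit gives 2, 2, 0, 1, 2, 2; average 1.5.

1.5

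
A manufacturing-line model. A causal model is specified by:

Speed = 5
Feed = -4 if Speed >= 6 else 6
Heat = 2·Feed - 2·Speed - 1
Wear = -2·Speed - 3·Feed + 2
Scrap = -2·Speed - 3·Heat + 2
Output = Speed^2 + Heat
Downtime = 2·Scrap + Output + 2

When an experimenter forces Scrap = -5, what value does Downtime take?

Under do(Scrap=-5), the mechanism Scrap = -2·Speed - 3·Heat + 2 is discarded; Scrap is fixed at -5.
Feed = -4 if Speed >= 6 else 6  [with Speed=5]  = 6
Heat = 2·Feed - 2·Speed - 1  [with Feed=6, Speed=5]  = 1
Output = Speed^2 + Heat  [with Speed=5, Heat=1]  = 26
Downtime = 2·Scrap + Output + 2  [with Scrap=-5, Output=26]  = 18

18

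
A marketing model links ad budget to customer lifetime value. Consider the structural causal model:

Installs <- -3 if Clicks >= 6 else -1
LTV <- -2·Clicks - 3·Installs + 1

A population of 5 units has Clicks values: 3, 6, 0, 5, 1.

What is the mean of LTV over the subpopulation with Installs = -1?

E[LTV|Installs=-1] averages over only the 4 units with Installs=-1 (Clicks = 3, 0, 5, 1): LTV = -2, 4, -6, 2, mean -0.5.

-0.5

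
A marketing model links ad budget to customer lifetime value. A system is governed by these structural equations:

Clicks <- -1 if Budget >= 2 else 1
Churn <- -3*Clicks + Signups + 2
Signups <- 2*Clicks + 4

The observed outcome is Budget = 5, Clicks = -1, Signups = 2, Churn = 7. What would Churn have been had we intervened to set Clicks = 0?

6

Under do(Clicks=0), the mechanism Clicks <- -1 if Budget >= 2 else 1 is discarded; Clicks is fixed at 0.
Signups = 2*Clicks + 4  [with Clicks=0]  = 4
Churn = -3*Clicks + Signups + 2  [with Clicks=0, Signups=4]  = 6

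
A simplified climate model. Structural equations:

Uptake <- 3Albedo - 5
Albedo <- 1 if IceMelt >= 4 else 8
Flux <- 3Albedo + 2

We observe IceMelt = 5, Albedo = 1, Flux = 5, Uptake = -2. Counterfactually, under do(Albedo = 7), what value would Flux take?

23

The intervention breaks the incoming arrows to Albedo: Albedo <- 1 if IceMelt >= 4 else 8 no longer applies, and Albedo = 7.
Flux = 3Albedo + 2  [with Albedo=7]  = 23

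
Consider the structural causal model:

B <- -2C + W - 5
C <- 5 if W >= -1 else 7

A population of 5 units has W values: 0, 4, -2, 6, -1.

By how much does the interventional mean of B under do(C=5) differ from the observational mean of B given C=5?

do(C=5) breaks C's dependence on W. With C=5 fixed, B across the units is -15, -11, -17, -9, -16, mean -13.6.
Conditioning on C=5 selects the 4 unit(s) with W ∈ {0, 4, 6, -1}. Their B values: -15, -11, -9, -16. Mean = -12.75.
Difference = -13.6 − (-12.75) = -0.85.

-0.85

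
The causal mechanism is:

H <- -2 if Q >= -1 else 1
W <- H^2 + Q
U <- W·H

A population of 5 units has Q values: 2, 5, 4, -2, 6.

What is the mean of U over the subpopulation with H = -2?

-16.5

Conditioning on H=-2 selects the 4 unit(s) with Q ∈ {2, 5, 4, 6}. Their U values: -12, -18, -16, -20. Mean = -16.5.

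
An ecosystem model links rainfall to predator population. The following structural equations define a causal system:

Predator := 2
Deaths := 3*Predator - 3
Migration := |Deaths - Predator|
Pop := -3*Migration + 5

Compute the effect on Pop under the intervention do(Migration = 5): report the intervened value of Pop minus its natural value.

-12

The intervention breaks the incoming arrows to Migration: Migration := |Deaths - Predator| no longer applies, and Migration = 5.
Pop = -3*Migration + 5  [with Migration=5]  = -10
Without intervention: Deaths = 3*Predator - 3  [with Predator=2]  = 3; Migration = |Deaths - Predator|  [with Deaths=3, Predator=2]  = 1; Pop = -3*Migration + 5  [with Migration=1]  = 2.
Change = -10 − 2 = -12.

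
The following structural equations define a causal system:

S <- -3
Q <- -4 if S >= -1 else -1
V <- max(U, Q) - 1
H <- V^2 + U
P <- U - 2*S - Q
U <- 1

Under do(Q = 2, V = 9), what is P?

5

The joint intervention fixes Q = 2, V = 9, removing each variable's own equation.
P = U - 2*S - Q  [with U=1, S=-3, Q=2]  = 5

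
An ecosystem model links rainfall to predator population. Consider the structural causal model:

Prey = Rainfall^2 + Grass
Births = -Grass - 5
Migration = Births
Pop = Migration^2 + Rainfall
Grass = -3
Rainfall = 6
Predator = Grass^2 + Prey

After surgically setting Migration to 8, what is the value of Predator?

42

do(Migration=8) replaces the equation Migration = Births with the constant Migration = 8.
No directed path runs from Migration to Predator, so Predator keeps its natural value.
Prey = Rainfall^2 + Grass  [with Rainfall=6, Grass=-3]  = 33
Predator = Grass^2 + Prey  [with Grass=-3, Prey=33]  = 42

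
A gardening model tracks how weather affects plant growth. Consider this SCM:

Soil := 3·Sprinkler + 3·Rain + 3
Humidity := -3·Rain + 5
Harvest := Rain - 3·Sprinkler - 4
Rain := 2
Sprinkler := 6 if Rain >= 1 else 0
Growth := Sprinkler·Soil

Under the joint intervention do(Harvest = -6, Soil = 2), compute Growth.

Under do(Harvest = -6, Soil = 2), each intervened variable's structural equation is replaced by its fixed value.
Sprinkler = 6 if Rain >= 1 else 0  [with Rain=2]  = 6
Growth = Sprinkler·Soil  [with Sprinkler=6, Soil=2]  = 12

12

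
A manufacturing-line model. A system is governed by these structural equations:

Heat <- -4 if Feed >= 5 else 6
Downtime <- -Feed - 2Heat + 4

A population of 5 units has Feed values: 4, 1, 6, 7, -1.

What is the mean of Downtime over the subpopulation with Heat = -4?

5.5

E[Downtime|Heat=-4] averages over only the 2 units with Heat=-4 (Feed = 6, 7): Downtime = 6, 5, mean 5.5.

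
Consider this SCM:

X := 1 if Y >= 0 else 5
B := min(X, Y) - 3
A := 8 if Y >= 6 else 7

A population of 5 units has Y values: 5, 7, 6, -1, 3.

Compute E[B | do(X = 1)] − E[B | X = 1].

Under do(X=1), X's equation is replaced by X=1 for every unit. Per-unit B: -2, -2, -2, -4, -2. Mean = -2.4.
Conditioning on X=1 selects the 4 unit(s) with Y ∈ {5, 7, 6, 3}. Their B values: -2, -2, -2, -2. Mean = -2.
Difference = -2.4 − (-2) = -0.4.

-0.4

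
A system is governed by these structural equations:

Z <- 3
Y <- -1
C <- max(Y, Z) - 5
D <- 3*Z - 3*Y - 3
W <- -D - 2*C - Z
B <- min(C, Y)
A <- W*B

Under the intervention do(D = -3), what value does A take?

-8

The intervention breaks the incoming arrows to D: D <- 3*Z - 3*Y - 3 no longer applies, and D = -3.
C = max(Y, Z) - 5  [with Y=-1, Z=3]  = -2
W = -D - 2*C - Z  [with D=-3, C=-2, Z=3]  = 4
B = min(C, Y)  [with C=-2, Y=-1]  = -2
A = W*B  [with W=4, B=-2]  = -8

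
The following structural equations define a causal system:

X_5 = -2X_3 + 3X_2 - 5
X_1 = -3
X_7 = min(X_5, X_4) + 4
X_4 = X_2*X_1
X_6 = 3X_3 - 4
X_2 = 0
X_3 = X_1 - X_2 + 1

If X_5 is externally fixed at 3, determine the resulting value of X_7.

Under do(X_5=3), the mechanism X_5 = -2X_3 + 3X_2 - 5 is discarded; X_5 is fixed at 3.
X_4 = X_2*X_1  [with X_2=0, X_1=-3]  = 0
X_7 = min(X_5, X_4) + 4  [with X_5=3, X_4=0]  = 4

4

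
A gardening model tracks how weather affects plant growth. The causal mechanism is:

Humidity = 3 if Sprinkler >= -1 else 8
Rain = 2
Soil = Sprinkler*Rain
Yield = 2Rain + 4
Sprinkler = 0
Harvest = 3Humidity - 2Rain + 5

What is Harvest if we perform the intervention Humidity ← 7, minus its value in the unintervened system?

12

Under do(Humidity=7), the mechanism Humidity = 3 if Sprinkler >= -1 else 8 is discarded; Humidity is fixed at 7.
Harvest = 3Humidity - 2Rain + 5  [with Humidity=7, Rain=2]  = 22
Without intervention: Humidity = 3 if Sprinkler >= -1 else 8  [with Sprinkler=0]  = 3; Harvest = 3Humidity - 2Rain + 5  [with Humidity=3, Rain=2]  = 10.
Change = 22 − 10 = 12.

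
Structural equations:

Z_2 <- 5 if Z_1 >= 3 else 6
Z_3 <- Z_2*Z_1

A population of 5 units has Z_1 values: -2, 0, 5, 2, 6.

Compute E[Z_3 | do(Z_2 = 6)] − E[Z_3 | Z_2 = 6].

13.2

do(Z_2=6) breaks Z_2's dependence on Z_1. With Z_2=6 fixed, Z_3 across the units is -12, 0, 30, 12, 36, mean 13.2.
Observing Z_2=6 restricts to units where Z_2's equation naturally yields 6: Z_1 ∈ {-2, 0, 2}. In that subpopulation Z_3 = -12, 0, 12, mean 0.
Difference = 13.2 − 0 = 13.2.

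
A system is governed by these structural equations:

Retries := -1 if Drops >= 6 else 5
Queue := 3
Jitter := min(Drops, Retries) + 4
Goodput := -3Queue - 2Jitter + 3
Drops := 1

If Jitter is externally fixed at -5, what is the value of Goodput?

Intervening sets Jitter = -5 and removes its equation (Jitter := min(Drops, Retries) + 4).
Goodput = -3Queue - 2Jitter + 3  [with Queue=3, Jitter=-5]  = 4

4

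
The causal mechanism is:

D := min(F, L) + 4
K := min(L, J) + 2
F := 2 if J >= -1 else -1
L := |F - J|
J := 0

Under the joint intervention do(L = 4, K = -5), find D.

6

Setting L = 4, K = -5 by intervention discards those variables' equations.
F = 2 if J >= -1 else -1  [with J=0]  = 2
D = min(F, L) + 4  [with F=2, L=4]  = 6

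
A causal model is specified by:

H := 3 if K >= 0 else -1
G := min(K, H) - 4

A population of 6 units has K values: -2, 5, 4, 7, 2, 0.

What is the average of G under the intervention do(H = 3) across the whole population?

-2.5

Every unit gets H=3 under the intervention. G values become -6, -1, -1, -1, -2, -4; E[G|do(H=3)] = -2.5.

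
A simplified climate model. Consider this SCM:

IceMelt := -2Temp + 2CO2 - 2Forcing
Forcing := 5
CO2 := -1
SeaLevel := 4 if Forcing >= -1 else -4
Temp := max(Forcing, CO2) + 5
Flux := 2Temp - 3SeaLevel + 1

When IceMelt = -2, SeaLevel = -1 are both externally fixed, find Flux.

24

The joint intervention fixes IceMelt = -2, SeaLevel = -1, removing each variable's own equation.
Temp = max(Forcing, CO2) + 5  [with Forcing=5, CO2=-1]  = 10
Flux = 2Temp - 3SeaLevel + 1  [with Temp=10, SeaLevel=-1]  = 24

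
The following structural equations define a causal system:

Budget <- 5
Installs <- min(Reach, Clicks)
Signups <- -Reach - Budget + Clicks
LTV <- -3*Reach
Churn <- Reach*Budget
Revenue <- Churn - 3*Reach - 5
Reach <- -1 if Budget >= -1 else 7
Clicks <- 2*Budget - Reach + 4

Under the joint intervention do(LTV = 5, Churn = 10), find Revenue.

Setting LTV = 5, Churn = 10 by intervention discards those variables' equations.
Reach = -1 if Budget >= -1 else 7  [with Budget=5]  = -1
Revenue = Churn - 3*Reach - 5  [with Churn=10, Reach=-1]  = 8

8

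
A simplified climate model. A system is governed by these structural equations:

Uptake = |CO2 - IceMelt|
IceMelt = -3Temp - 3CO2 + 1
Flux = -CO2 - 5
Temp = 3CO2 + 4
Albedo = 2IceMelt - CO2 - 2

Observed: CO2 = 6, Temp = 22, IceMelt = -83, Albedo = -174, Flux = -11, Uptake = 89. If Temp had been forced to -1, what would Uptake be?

Under do(Temp=-1), the mechanism Temp = 3CO2 + 4 is discarded; Temp is fixed at -1.
IceMelt = -3Temp - 3CO2 + 1  [with Temp=-1, CO2=6]  = -14
Uptake = |CO2 - IceMelt|  [with CO2=6, IceMelt=-14]  = 20

20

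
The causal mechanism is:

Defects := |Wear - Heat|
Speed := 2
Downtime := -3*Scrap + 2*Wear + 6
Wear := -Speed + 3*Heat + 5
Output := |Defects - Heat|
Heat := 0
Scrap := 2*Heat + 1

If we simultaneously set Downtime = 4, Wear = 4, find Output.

4

Setting Downtime = 4, Wear = 4 by intervention discards those variables' equations.
Defects = |Wear - Heat|  [with Wear=4, Heat=0]  = 4
Output = |Defects - Heat|  [with Defects=4, Heat=0]  = 4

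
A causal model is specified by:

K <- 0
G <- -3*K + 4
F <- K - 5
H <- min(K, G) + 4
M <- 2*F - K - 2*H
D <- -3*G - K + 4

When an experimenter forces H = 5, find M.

Intervening sets H = 5 and removes its equation (H <- min(K, G) + 4).
F = K - 5  [with K=0]  = -5
M = 2*F - K - 2*H  [with F=-5, K=0, H=5]  = -20

-20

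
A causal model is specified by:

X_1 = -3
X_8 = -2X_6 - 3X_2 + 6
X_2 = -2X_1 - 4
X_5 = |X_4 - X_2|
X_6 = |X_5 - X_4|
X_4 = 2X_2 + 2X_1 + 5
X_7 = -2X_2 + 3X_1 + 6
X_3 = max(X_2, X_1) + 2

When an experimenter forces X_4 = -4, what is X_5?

Intervening sets X_4 = -4 and removes its equation (X_4 = 2X_2 + 2X_1 + 5).
X_2 = -2X_1 - 4  [with X_1=-3]  = 2
X_5 = |X_4 - X_2|  [with X_4=-4, X_2=2]  = 6

6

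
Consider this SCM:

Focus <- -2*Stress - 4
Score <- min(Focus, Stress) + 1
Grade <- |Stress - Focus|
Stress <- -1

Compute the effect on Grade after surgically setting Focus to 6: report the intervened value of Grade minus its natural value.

Under do(Focus=6), the mechanism Focus <- -2*Stress - 4 is discarded; Focus is fixed at 6.
Grade = |Stress - Focus|  [with Stress=-1, Focus=6]  = 7
Without intervention: Focus = -2*Stress - 4  [with Stress=-1]  = -2; Grade = |Stress - Focus|  [with Stress=-1, Focus=-2]  = 1.
Change = 7 − 1 = 6.

6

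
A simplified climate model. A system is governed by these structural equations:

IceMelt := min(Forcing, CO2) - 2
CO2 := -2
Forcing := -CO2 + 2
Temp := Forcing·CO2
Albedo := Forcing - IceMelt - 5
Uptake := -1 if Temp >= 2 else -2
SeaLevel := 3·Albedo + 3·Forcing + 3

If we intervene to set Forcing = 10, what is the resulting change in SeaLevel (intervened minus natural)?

36

Under do(Forcing=10), the mechanism Forcing := -CO2 + 2 is discarded; Forcing is fixed at 10.
IceMelt = min(Forcing, CO2) - 2  [with Forcing=10, CO2=-2]  = -4
Albedo = Forcing - IceMelt - 5  [with Forcing=10, IceMelt=-4]  = 9
SeaLevel = 3·Albedo + 3·Forcing + 3  [with Albedo=9, Forcing=10]  = 60
Without intervention: Forcing = -CO2 + 2  [with CO2=-2]  = 4; IceMelt = min(Forcing, CO2) - 2  [with Forcing=4, CO2=-2]  = -4; Albedo = Forcing - IceMelt - 5  [with Forcing=4, IceMelt=-4]  = 3; SeaLevel = 3·Albedo + 3·Forcing + 3  [with Albedo=3, Forcing=4]  = 24.
Change = 60 − 24 = 36.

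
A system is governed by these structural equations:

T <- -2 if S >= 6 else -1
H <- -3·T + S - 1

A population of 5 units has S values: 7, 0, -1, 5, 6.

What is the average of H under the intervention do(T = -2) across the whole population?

8.4

Every unit gets T=-2 under the intervention. H values become 12, 5, 4, 10, 11; E[H|do(T=-2)] = 8.4.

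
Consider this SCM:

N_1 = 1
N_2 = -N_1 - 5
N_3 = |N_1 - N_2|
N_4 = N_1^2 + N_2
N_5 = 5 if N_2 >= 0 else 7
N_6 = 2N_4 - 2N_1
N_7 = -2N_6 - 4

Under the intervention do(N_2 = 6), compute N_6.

12

Under do(N_2=6), the mechanism N_2 = -N_1 - 5 is discarded; N_2 is fixed at 6.
N_4 = N_1^2 + N_2  [with N_1=1, N_2=6]  = 7
N_6 = 2N_4 - 2N_1  [with N_4=7, N_1=1]  = 12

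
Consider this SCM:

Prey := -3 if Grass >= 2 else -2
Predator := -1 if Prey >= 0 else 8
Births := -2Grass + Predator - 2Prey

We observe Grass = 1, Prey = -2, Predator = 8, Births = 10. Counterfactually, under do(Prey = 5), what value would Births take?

Under do(Prey=5), the mechanism Prey := -3 if Grass >= 2 else -2 is discarded; Prey is fixed at 5.
Predator = -1 if Prey >= 0 else 8  [with Prey=5]  = -1
Births = -2Grass + Predator - 2Prey  [with Grass=1, Predator=-1, Prey=5]  = -13

-13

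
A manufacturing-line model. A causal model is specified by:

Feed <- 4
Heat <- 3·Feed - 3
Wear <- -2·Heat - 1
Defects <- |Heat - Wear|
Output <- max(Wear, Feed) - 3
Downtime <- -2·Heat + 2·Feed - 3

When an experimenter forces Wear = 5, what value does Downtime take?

-13

The intervention breaks the incoming arrows to Wear: Wear <- -2·Heat - 1 no longer applies, and Wear = 5.
No directed path runs from Wear to Downtime, so Downtime keeps its natural value.
Heat = 3·Feed - 3  [with Feed=4]  = 9
Downtime = -2·Heat + 2·Feed - 3  [with Heat=9, Feed=4]  = -13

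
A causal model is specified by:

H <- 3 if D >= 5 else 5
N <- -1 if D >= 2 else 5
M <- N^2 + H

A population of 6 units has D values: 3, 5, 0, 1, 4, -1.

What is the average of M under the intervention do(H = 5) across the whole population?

Under do(H=5), H's equation is replaced by H=5 for every unit. Per-unit M: 6, 6, 30, 30, 6, 30. Mean = 18.

18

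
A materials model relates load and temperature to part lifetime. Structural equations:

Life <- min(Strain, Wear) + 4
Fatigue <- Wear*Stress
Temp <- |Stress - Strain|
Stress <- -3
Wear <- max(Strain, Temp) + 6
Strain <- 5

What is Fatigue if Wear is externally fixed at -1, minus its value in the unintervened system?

Intervening sets Wear = -1 and removes its equation (Wear <- max(Strain, Temp) + 6).
Fatigue = Wear*Stress  [with Wear=-1, Stress=-3]  = 3
Without intervention: Temp = |Stress - Strain|  [with Stress=-3, Strain=5]  = 8; Wear = max(Strain, Temp) + 6  [with Strain=5, Temp=8]  = 14; Fatigue = Wear*Stress  [with Wear=14, Stress=-3]  = -42.
Change = 3 − (-42) = 45.

45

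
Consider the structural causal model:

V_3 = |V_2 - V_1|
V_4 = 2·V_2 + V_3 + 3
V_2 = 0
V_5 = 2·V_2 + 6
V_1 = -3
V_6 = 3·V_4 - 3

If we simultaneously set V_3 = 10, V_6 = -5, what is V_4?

Setting V_3 = 10, V_6 = -5 by intervention discards those variables' equations.
V_4 = 2·V_2 + V_3 + 3  [with V_2=0, V_3=10]  = 13

13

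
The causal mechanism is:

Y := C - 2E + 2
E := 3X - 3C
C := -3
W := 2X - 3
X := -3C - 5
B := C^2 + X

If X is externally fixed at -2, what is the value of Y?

Under do(X=-2), the mechanism X := -3C - 5 is discarded; X is fixed at -2.
E = 3X - 3C  [with X=-2, C=-3]  = 3
Y = C - 2E + 2  [with C=-3, E=3]  = -7

-7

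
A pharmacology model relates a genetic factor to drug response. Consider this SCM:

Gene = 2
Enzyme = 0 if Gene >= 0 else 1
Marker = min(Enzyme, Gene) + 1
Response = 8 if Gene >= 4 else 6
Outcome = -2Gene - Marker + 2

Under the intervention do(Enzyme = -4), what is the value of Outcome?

1

do(Enzyme=-4) replaces the equation Enzyme = 0 if Gene >= 0 else 1 with the constant Enzyme = -4.
Marker = min(Enzyme, Gene) + 1  [with Enzyme=-4, Gene=2]  = -3
Outcome = -2Gene - Marker + 2  [with Gene=2, Marker=-3]  = 1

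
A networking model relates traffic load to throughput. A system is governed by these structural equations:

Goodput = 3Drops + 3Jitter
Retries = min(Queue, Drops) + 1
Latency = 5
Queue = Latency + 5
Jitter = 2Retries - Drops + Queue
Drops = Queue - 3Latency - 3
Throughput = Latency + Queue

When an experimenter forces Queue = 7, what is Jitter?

do(Queue=7) replaces the equation Queue = Latency + 5 with the constant Queue = 7.
Drops = Queue - 3Latency - 3  [with Queue=7, Latency=5]  = -11
Retries = min(Queue, Drops) + 1  [with Queue=7, Drops=-11]  = -10
Jitter = 2Retries - Drops + Queue  [with Retries=-10, Drops=-11, Queue=7]  = -2

-2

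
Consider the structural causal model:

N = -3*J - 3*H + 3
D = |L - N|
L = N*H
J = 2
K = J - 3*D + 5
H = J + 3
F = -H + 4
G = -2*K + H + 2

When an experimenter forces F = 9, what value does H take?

5

do(F=9) replaces the equation F = -H + 4 with the constant F = 9.
H is not downstream of the intervention, so its value is determined by the original equations.
H = J + 3  [with J=2]  = 5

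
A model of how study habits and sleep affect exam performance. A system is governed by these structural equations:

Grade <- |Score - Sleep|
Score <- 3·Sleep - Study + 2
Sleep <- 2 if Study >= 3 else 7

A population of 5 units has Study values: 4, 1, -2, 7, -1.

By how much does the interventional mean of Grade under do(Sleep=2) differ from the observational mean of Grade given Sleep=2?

Under do(Sleep=2), Sleep's equation is replaced by Sleep=2 for every unit. Per-unit Grade: 2, 5, 8, 1, 7. Mean = 4.6.
Observing Sleep=2 restricts to units where Sleep's equation naturally yields 2: Study ∈ {4, 7}. In that subpopulation Grade = 2, 1, mean 1.5.
Difference = 4.6 − 1.5 = 3.1.

3.1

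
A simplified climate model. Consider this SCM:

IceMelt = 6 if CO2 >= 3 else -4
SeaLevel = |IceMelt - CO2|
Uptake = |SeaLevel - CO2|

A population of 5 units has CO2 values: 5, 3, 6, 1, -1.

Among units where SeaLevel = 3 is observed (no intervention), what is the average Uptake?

2

E[Uptake|SeaLevel=3] averages over only the 2 units with SeaLevel=3 (CO2 = 3, -1): Uptake = 0, 4, mean 2.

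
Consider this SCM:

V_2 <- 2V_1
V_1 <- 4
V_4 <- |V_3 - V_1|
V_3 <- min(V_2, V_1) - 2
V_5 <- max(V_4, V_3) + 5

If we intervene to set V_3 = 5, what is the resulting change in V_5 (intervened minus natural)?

do(V_3=5) replaces the equation V_3 <- min(V_2, V_1) - 2 with the constant V_3 = 5.
V_4 = |V_3 - V_1|  [with V_3=5, V_1=4]  = 1
V_5 = max(V_4, V_3) + 5  [with V_4=1, V_3=5]  = 10
Without intervention: V_2 = 2V_1  [with V_1=4]  = 8; V_3 = min(V_2, V_1) - 2  [with V_2=8, V_1=4]  = 2; V_4 = |V_3 - V_1|  [with V_3=2, V_1=4]  = 2; V_5 = max(V_4, V_3) + 5  [with V_4=2, V_3=2]  = 7.
Change = 10 − 7 = 3.

3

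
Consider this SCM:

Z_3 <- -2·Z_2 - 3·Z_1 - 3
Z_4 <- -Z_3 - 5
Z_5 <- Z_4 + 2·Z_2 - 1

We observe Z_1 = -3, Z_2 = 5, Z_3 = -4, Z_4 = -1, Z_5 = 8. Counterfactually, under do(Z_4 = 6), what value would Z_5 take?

15

Intervening sets Z_4 = 6 and removes its equation (Z_4 <- -Z_3 - 5).
Z_5 = Z_4 + 2·Z_2 - 1  [with Z_4=6, Z_2=5]  = 15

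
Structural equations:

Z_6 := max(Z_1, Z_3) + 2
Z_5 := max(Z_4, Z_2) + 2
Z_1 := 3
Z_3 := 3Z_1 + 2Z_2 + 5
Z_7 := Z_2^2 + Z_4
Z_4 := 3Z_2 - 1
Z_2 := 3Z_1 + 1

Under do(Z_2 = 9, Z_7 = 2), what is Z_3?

32

The joint intervention fixes Z_2 = 9, Z_7 = 2, removing each variable's own equation.
Z_3 = 3Z_1 + 2Z_2 + 5  [with Z_1=3, Z_2=9]  = 32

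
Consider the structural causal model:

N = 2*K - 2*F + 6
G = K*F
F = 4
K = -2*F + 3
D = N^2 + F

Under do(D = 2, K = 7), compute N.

Setting D = 2, K = 7 by intervention discards those variables' equations.
N = 2*K - 2*F + 6  [with K=7, F=4]  = 12

12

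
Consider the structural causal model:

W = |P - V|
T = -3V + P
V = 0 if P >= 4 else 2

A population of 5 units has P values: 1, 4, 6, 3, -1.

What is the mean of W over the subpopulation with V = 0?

5

Conditioning on V=0 selects the 2 unit(s) with P ∈ {4, 6}. Their W values: 4, 6. Mean = 5.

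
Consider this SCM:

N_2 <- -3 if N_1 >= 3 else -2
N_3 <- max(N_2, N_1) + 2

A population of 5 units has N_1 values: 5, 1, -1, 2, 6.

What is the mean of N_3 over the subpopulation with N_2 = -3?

7.5

Conditioning on N_2=-3 selects the 2 unit(s) with N_1 ∈ {5, 6}. Their N_3 values: 7, 8. Mean = 7.5.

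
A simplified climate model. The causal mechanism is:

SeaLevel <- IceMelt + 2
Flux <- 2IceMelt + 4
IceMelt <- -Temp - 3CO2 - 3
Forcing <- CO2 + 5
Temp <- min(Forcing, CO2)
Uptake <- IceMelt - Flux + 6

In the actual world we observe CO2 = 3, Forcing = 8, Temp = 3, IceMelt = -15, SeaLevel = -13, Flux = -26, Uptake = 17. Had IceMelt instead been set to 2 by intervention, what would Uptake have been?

The intervention breaks the incoming arrows to IceMelt: IceMelt <- -Temp - 3CO2 - 3 no longer applies, and IceMelt = 2.
Flux = 2IceMelt + 4  [with IceMelt=2]  = 8
Uptake = IceMelt - Flux + 6  [with IceMelt=2, Flux=8]  = 0

0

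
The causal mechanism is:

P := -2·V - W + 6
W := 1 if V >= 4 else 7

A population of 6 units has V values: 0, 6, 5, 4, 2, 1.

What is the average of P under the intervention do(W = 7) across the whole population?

-7

Under do(W=7), W's equation is replaced by W=7 for every unit. Per-unit P: -1, -13, -11, -9, -5, -3. Mean = -7.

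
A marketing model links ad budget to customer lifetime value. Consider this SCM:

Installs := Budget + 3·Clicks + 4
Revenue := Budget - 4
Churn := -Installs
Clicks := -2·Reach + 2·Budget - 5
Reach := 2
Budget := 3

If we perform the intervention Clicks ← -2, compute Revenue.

-1

The intervention breaks the incoming arrows to Clicks: Clicks := -2·Reach + 2·Budget - 5 no longer applies, and Clicks = -2.
No directed path runs from Clicks to Revenue, so Revenue keeps its natural value.
Revenue = Budget - 4  [with Budget=3]  = -1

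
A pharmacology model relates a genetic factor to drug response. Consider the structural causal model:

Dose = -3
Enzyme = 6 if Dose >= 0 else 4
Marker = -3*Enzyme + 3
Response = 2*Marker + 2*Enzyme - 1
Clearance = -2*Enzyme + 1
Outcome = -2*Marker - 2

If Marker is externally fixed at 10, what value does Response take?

27

The intervention breaks the incoming arrows to Marker: Marker = -3*Enzyme + 3 no longer applies, and Marker = 10.
Enzyme = 6 if Dose >= 0 else 4  [with Dose=-3]  = 4
Response = 2*Marker + 2*Enzyme - 1  [with Marker=10, Enzyme=4]  = 27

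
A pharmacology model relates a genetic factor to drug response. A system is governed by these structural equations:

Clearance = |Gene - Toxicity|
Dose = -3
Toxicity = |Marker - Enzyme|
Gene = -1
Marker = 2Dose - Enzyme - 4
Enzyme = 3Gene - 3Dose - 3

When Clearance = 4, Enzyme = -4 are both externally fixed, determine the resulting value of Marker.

-6

Under do(Clearance = 4, Enzyme = -4), each intervened variable's structural equation is replaced by its fixed value.
Marker = 2Dose - Enzyme - 4  [with Dose=-3, Enzyme=-4]  = -6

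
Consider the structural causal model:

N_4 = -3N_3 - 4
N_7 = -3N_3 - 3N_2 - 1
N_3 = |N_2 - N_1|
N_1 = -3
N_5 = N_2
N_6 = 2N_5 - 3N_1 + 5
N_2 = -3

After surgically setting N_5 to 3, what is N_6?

The intervention breaks the incoming arrows to N_5: N_5 = N_2 no longer applies, and N_5 = 3.
N_6 = 2N_5 - 3N_1 + 5  [with N_5=3, N_1=-3]  = 20

20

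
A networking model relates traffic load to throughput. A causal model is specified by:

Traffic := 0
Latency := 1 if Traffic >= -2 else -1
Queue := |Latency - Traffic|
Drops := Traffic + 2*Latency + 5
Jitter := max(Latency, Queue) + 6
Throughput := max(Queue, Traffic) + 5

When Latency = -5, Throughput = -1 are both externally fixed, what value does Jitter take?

11

Setting Latency = -5, Throughput = -1 by intervention discards those variables' equations.
Queue = |Latency - Traffic|  [with Latency=-5, Traffic=0]  = 5
Jitter = max(Latency, Queue) + 6  [with Latency=-5, Queue=5]  = 11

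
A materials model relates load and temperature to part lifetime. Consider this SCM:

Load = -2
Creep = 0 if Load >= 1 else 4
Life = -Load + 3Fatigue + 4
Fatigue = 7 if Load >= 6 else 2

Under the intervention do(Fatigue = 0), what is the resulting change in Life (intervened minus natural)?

The intervention breaks the incoming arrows to Fatigue: Fatigue = 7 if Load >= 6 else 2 no longer applies, and Fatigue = 0.
Life = -Load + 3Fatigue + 4  [with Load=-2, Fatigue=0]  = 6
Without intervention: Fatigue = 7 if Load >= 6 else 2  [with Load=-2]  = 2; Life = -Load + 3Fatigue + 4  [with Load=-2, Fatigue=2]  = 12.
Change = 6 − 12 = -6.

-6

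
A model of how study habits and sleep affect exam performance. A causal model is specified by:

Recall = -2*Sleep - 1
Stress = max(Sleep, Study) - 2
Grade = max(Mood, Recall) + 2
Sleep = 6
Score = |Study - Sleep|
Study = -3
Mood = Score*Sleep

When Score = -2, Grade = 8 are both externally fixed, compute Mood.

-12

Setting Score = -2, Grade = 8 by intervention discards those variables' equations.
Mood = Score*Sleep  [with Score=-2, Sleep=6]  = -12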